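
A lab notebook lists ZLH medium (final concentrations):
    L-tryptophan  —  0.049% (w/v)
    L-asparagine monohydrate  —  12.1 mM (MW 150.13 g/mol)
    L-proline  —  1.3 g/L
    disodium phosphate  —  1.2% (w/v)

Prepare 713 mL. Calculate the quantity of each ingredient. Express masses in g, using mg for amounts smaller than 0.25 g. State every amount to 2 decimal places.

L-tryptophan 0.35 g; L-asparagine monohydrate 1.30 g; L-proline 0.93 g; disodium phosphate 8.56 g

Scale factor relative to 1 L: 0.713.
L-tryptophan: 0.049 g per 100 mL × 713 mL ÷ 100 = 0.35 g
L-asparagine monohydrate: 12.1 mmol/L × 150.13 g/mol × 0.713 L ÷ 1000 = 1.30 g
L-proline: 1.3 g/L × 0.713 L = 0.93 g
disodium phosphate: 1.2% w/v = 12 g/L → 12 × 0.713 L = 8.56 g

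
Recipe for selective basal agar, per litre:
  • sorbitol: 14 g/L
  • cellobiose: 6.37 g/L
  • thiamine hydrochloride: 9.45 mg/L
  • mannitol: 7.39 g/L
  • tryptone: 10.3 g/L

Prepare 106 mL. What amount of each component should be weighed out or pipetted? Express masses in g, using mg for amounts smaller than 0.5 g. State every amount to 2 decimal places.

sorbitol 1.48 g; cellobiose 0.68 g; thiamine hydrochloride 1.00 mg; mannitol 0.78 g; tryptone 1.09 g

Working volume: 106 mL = 0.106 L.
sorbitol: 14 g/L × 0.106 L = 1.48 g
cellobiose: 6.37 g/L × 0.106 L = 0.68 g
thiamine hydrochloride: 9.45 mg/L × 0.106 L = 1.00 mg
mannitol: 7.39 g/L × 0.106 L = 0.78 g
tryptone: 10.3 g/L × 0.106 L = 1.09 g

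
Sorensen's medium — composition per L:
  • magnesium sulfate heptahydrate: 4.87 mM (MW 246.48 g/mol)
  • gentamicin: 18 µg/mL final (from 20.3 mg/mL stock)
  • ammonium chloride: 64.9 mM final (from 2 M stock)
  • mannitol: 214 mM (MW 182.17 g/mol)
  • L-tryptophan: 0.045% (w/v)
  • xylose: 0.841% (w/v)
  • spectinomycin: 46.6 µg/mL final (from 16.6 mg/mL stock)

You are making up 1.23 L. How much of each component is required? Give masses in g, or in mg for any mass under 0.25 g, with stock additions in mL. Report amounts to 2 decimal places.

magnesium sulfate heptahydrate 1.48 g; gentamicin 1.09 mL; ammonium chloride 39.91 mL; mannitol 47.95 g; L-tryptophan 0.55 g; xylose 10.34 g; spectinomycin 3.45 mL

Scale factor relative to 1 L: 1.23.
magnesium sulfate heptahydrate: 4.87 mmol/L × 246.48 g/mol × 1.23 L ÷ 1000 = 1.48 g
gentamicin: dilute stock: 18 µg/mL × 1230 mL ÷ 20300 µg/mL = 1.09 mL
ammonium chloride: C1V1 = C2V2 → 64.9 mM × 1230 mL ÷ 2000 mM = 39.91 mL
mannitol: 214 mmol/L × 182.17 g/mol × 1.23 L ÷ 1000 = 47.95 g
L-tryptophan: 0.045 g per 100 mL × 1230 mL ÷ 100 = 0.55 g
xylose: 0.841% w/v = 8.41 g/L → 8.41 × 1.23 L = 10.34 g
spectinomycin: C1V1 = C2V2 → 46.6 µg/mL × 1230 mL ÷ 16600 µg/mL = 3.45 mL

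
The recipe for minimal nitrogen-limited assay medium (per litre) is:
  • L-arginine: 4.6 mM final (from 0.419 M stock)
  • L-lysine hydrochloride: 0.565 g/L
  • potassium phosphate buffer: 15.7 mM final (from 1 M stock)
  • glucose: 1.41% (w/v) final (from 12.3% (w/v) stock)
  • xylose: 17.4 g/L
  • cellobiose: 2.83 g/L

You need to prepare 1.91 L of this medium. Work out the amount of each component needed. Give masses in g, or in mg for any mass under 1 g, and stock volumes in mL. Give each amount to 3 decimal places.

L-arginine 20.969 mL; L-lysine hydrochloride 1.079 g; potassium phosphate buffer 29.987 mL; glucose 218.951 mL; xylose 33.234 g; cellobiose 5.405 g

Scale factor relative to 1 L: 1.91.
L-arginine: V = C2·V2/C1 = 4.6 mM × 1910 mL ÷ 419 mM = 20.969 mL
L-lysine hydrochloride: 0.565 g/L × 1.91 L = 1.079 g
potassium phosphate buffer: V = C2·V2/C1 = 15.7 mM × 1910 mL ÷ 1000 mM = 29.987 mL
glucose: C1V1 = C2V2 → 1.41% ÷ 12.3% × 1910 mL = 218.951 mL
xylose: 17.4 g/L × 1.91 L = 33.234 g
cellobiose: 2.83 g/L × 1.91 L = 5.405 g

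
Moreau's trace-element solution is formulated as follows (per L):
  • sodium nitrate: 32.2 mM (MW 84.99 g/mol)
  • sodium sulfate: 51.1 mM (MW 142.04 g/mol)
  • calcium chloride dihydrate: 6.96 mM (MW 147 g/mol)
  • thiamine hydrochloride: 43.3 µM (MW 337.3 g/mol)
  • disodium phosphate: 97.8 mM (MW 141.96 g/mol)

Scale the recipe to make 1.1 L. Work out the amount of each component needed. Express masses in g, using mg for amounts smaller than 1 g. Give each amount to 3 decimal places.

sodium nitrate 3.010 g; sodium sulfate 7.984 g; calcium chloride dihydrate 1.125 g; thiamine hydrochloride 16.066 mg; disodium phosphate 15.272 g

Working volume: 1.1 L.
sodium nitrate: 32.2 mmol/L × 84.99 g/mol × 1.1 L ÷ 1000 = 3.010 g
sodium sulfate: 51.1 mmol/L × 142.04 g/mol × 1.1 L ÷ 1000 = 7.984 g
calcium chloride dihydrate: 6.96 mmol/L × 147 g/mol × 1.1 L ÷ 1000 = 1.125 g
thiamine hydrochloride: 43.3 µmol/L × 337.3 g/mol × 1.1 L ÷ 1000 = 16.066 mg
disodium phosphate: 97.8 mmol/L × 141.96 g/mol × 1.1 L ÷ 1000 = 15.272 g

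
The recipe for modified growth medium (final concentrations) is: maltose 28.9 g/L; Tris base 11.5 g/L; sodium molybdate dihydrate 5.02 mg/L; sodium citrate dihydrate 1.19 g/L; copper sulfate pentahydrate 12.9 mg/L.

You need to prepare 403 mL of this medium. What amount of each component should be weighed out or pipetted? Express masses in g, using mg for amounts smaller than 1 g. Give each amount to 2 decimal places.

Scale factor relative to 1 L: 0.403.
maltose: 28.9 g/L × 0.403 L = 11.65 g
Tris base: 11.5 g/L × 0.403 L = 4.63 g
sodium molybdate dihydrate: 5.02 mg/L × 0.403 L = 2.02 mg
sodium citrate dihydrate: 1.19 g/L × 0.403 L = 0.47957 g = 479.57 mg
copper sulfate pentahydrate: 12.9 mg/L × 0.403 L = 5.20 mg

maltose 11.65 g; Tris base 4.63 g; sodium molybdate dihydrate 2.02 mg; sodium citrate dihydrate 479.57 mg; copper sulfate pentahydrate 5.20 mg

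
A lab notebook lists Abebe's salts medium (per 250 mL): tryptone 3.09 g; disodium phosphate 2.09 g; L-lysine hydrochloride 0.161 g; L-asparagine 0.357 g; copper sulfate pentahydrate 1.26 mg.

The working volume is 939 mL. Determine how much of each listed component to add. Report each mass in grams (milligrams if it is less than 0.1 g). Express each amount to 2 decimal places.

Ratio of target to recipe volume: 939 / 250 = 3.756.
tryptone: 3.09 g × (939 mL / 250 mL) = 11.61 g
disodium phosphate: 2.09 g × (939 mL / 250 mL) = 7.85 g
L-lysine hydrochloride: 0.161 g × (939 mL / 250 mL) = 0.60 g
L-asparagine: 0.357 g × (939 mL / 250 mL) = 1.34 g
copper sulfate pentahydrate: 1.26 mg × (939 mL / 250 mL) = 4.73 mg

tryptone 11.61 g; disodium phosphate 7.85 g; L-lysine hydrochloride 0.60 g; L-asparagine 1.34 g; copper sulfate pentahydrate 4.73 mg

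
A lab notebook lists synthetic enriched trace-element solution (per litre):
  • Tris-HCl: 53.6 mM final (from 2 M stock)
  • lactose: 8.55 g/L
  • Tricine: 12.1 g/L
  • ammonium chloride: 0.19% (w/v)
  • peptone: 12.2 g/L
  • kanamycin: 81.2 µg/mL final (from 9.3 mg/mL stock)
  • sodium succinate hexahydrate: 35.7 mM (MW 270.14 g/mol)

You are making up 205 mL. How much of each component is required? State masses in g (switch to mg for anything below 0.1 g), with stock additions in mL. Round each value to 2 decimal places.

Tris-HCl 5.49 mL; lactose 1.75 g; Tricine 2.48 g; ammonium chloride 0.39 g; peptone 2.50 g; kanamycin 1.79 mL; sodium succinate hexahydrate 1.98 g

Working volume: 205 mL = 0.205 L.
Tris-HCl: C1V1 = C2V2 → 53.6 mM × 205 mL ÷ 2000 mM = 5.49 mL
lactose: 8.55 g/L × 0.205 L = 1.75 g
Tricine: 12.1 g/L × 0.205 L = 2.48 g
ammonium chloride: 0.19% w/v = 1.9 g/L → 1.9 × 0.205 L = 0.39 g
peptone: 12.2 g/L × 0.205 L = 2.50 g
kanamycin: V = C2·V2/C1 = 81.2 µg/mL × 205 mL ÷ 9300 µg/mL = 1.79 mL
sodium succinate hexahydrate: 35.7 mmol/L × 270.14 g/mol × 0.205 L ÷ 1000 = 1.98 g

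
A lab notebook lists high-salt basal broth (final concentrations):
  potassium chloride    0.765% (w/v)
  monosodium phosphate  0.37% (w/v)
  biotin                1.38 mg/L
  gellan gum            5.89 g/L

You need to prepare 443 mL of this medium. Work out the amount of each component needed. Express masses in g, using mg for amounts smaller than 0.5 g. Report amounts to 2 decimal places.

Working volume: 443 mL = 0.443 L.
potassium chloride: 0.765% w/v = 7.65 g/L → 7.65 × 0.443 L = 3.39 g
monosodium phosphate: 0.37 g per 100 mL × 443 mL ÷ 100 = 1.64 g
biotin: 1.38 mg/L × 0.443 L = 0.61 mg
gellan gum: 5.89 g/L × 0.443 L = 2.61 g

potassium chloride 3.39 g; monosodium phosphate 1.64 g; biotin 0.61 mg; gellan gum 2.61 g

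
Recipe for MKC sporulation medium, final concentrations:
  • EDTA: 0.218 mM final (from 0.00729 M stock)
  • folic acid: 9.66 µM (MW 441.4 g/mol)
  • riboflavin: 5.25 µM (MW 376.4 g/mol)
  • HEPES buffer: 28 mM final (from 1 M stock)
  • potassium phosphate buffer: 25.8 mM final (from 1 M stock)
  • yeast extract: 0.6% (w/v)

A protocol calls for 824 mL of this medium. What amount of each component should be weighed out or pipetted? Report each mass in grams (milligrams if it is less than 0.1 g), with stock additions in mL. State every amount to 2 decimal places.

Working volume: 824 mL = 0.824 L.
EDTA: dilute stock: 0.218 mM × 824 mL ÷ 7.29 mM = 24.64 mL
folic acid: 9.66 µmol/L × 441.4 g/mol × 0.824 L ÷ 1000 = 3.51 mg
riboflavin: 5.25 µmol/L × 376.4 g/mol × 0.824 L ÷ 1000 = 1.63 mg
HEPES buffer: dilute stock: 28 mM × 824 mL ÷ 1000 mM = 23.07 mL
potassium phosphate buffer: V = C2·V2/C1 = 25.8 mM × 824 mL ÷ 1000 mM = 21.26 mL
yeast extract: 0.6 g per 100 mL × 824 mL ÷ 100 = 4.94 g

EDTA 24.64 mL; folic acid 3.51 mg; riboflavin 1.63 mg; HEPES buffer 23.07 mL; potassium phosphate buffer 21.26 mL; yeast extract 4.94 g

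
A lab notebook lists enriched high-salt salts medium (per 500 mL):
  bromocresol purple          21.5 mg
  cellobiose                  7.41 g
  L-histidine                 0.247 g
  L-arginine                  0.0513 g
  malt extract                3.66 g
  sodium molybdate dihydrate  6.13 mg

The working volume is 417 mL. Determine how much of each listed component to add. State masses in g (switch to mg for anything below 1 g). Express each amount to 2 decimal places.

bromocresol purple 17.93 mg; cellobiose 6.18 g; L-histidine 206.00 mg; L-arginine 42.78 mg; malt extract 3.05 g; sodium molybdate dihydrate 5.11 mg

Ratio of target to recipe volume: 417 / 500 = 0.834.
bromocresol purple: 21.5 mg × (417 mL / 500 mL) = 17.93 mg
cellobiose: 7.41 g × (417 mL / 500 mL) = 6.18 g
L-histidine: 0.247 g × (417 mL / 500 mL) = 0.205998 g = 206.00 mg
L-arginine: 0.0513 g × (417 mL / 500 mL) = 0.0427842 g = 42.78 mg
malt extract: 3.66 g × (417 mL / 500 mL) = 3.05 g
sodium molybdate dihydrate: 6.13 mg × (417 mL / 500 mL) = 5.11 mg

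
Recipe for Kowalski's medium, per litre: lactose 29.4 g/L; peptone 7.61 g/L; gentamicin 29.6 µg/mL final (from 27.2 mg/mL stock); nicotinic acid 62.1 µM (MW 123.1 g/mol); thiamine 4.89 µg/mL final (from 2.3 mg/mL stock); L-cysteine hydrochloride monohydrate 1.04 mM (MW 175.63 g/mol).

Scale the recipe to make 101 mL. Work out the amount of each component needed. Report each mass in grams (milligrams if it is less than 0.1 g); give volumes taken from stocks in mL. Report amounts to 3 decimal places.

lactose 2.969 g; peptone 0.769 g; gentamicin 0.110 mL; nicotinic acid 0.772 mg; thiamine 0.215 mL; L-cysteine hydrochloride monohydrate 18.448 mg

Target volume = 101 mL = 0.101 L.
lactose: 29.4 g/L × 0.101 L = 2.969 g
peptone: 7.61 g/L × 0.101 L = 0.769 g
gentamicin: C1V1 = C2V2 → 29.6 µg/mL × 101 mL ÷ 27200 µg/mL = 0.110 mL
nicotinic acid: 62.1 µmol/L × 123.1 g/mol × 0.101 L ÷ 1000 = 0.772 mg
thiamine: C1V1 = C2V2 → 4.89 µg/mL × 101 mL ÷ 2300 µg/mL = 0.215 mL
L-cysteine hydrochloride monohydrate: 1.04 mmol/L × 175.63 mg/mmol × 0.101 L = 18.448 mg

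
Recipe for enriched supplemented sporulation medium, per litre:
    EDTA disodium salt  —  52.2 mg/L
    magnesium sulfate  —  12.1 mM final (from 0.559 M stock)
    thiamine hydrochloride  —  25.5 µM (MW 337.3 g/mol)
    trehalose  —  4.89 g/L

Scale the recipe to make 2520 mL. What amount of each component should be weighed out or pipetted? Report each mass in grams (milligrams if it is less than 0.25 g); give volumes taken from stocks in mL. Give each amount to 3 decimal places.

EDTA disodium salt 131.544 mg; magnesium sulfate 54.547 mL; thiamine hydrochloride 21.675 mg; trehalose 12.323 g

Scale factor relative to 1 L: 2.52.
EDTA disodium salt: 52.2 mg/L × 2.52 L = 131.544 mg
magnesium sulfate: V = C2·V2/C1 = 12.1 mM × 2520 mL ÷ 559 mM = 54.547 mL
thiamine hydrochloride: 25.5 µmol/L × 337.3 g/mol × 2.52 L ÷ 1000 = 21.675 mg
trehalose: 4.89 g/L × 2.52 L = 12.323 g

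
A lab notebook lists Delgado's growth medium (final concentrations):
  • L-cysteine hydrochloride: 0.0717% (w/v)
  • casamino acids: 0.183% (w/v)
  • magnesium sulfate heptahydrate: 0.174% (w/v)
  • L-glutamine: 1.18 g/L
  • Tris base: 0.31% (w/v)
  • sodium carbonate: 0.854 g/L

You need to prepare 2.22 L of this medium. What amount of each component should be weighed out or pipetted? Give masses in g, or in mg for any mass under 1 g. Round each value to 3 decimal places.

Scale factor relative to 1 L: 2.22.
L-cysteine hydrochloride: 0.0717 g per 100 mL × 2220 mL ÷ 100 = 1.592 g
casamino acids: 0.183 g per 100 mL × 2220 mL ÷ 100 = 4.063 g
magnesium sulfate heptahydrate: 0.174% w/v = 1.74 g/L → 1.74 × 2.22 L = 3.863 g
L-glutamine: 1.18 g/L × 2.22 L = 2.620 g
Tris base: 0.31% w/v = 3.1 g/L → 3.1 × 2.22 L = 6.882 g
sodium carbonate: 0.854 g/L × 2.22 L = 1.896 g

L-cysteine hydrochloride 1.592 g; casamino acids 4.063 g; magnesium sulfate heptahydrate 3.863 g; L-glutamine 2.620 g; Tris base 6.882 g; sodium carbonate 1.896 g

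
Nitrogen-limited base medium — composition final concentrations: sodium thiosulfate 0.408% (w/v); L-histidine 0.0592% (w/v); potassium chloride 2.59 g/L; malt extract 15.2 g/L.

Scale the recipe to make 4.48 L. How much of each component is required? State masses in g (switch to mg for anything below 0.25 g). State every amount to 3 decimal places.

sodium thiosulfate 18.278 g; L-histidine 2.652 g; potassium chloride 11.603 g; malt extract 68.096 g

Working volume: 4.48 L.
sodium thiosulfate: 0.408% w/v = 4.08 g/L → 4.08 × 4.48 L = 18.278 g
L-histidine: 0.0592% w/v = 0.592 g/L → 0.592 × 4.48 L = 2.652 g
potassium chloride: 2.59 g/L × 4.48 L = 11.603 g
malt extract: 15.2 g/L × 4.48 L = 68.096 g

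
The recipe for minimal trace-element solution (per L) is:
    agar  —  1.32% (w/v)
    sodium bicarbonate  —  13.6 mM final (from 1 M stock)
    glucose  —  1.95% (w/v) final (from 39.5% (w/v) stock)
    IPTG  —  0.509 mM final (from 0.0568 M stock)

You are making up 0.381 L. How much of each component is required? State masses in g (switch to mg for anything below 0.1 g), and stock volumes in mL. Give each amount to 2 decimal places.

agar 5.03 g; sodium bicarbonate 5.18 mL; glucose 18.81 mL; IPTG 3.41 mL

Working volume: 0.381 L.
agar: 1.32% w/v = 13.2 g/L → 13.2 × 0.381 L = 5.03 g
sodium bicarbonate: C1V1 = C2V2 → 13.6 mM × 381 mL ÷ 1000 mM = 5.18 mL
glucose: dilute stock: 1.95% ÷ 39.5% × 381 mL = 18.81 mL
IPTG: dilute stock: 0.509 mM × 381 mL ÷ 56.8 mM = 3.41 mL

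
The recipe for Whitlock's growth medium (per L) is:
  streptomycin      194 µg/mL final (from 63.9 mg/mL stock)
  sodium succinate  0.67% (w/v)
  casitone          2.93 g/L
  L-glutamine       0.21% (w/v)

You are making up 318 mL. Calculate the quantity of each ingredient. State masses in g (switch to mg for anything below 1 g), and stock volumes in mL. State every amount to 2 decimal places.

streptomycin 0.97 mL; sodium succinate 2.13 g; casitone 931.74 mg; L-glutamine 667.80 mg

Scale factor relative to 1 L: 0.318.
streptomycin: C1V1 = C2V2 → 194 µg/mL × 318 mL ÷ 63900 µg/mL = 0.97 mL
sodium succinate: 0.67 g per 100 mL × 318 mL ÷ 100 = 2.13 g
casitone: 2.93 g/L × 0.318 L = 0.93174 g = 931.74 mg
L-glutamine: 0.21% w/v = 2.1 g/L → 2.1 × 0.318 L = 0.6678 g = 667.80 mg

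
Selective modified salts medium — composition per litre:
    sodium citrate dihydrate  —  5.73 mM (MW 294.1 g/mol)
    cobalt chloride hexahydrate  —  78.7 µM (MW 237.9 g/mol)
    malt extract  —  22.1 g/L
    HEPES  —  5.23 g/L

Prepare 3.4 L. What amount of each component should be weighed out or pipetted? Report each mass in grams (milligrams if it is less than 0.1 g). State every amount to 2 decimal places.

sodium citrate dihydrate 5.73 g; cobalt chloride hexahydrate 63.66 mg; malt extract 75.14 g; HEPES 17.78 g

Scale factor relative to 1 L: 3.4.
sodium citrate dihydrate: 5.73 mmol/L × 294.1 g/mol × 3.4 L ÷ 1000 = 5.73 g
cobalt chloride hexahydrate: 78.7 µmol/L × 237.9 g/mol × 3.4 L ÷ 1000 = 63.66 mg
malt extract: 22.1 g/L × 3.4 L = 75.14 g
HEPES: 5.23 g/L × 3.4 L = 17.78 g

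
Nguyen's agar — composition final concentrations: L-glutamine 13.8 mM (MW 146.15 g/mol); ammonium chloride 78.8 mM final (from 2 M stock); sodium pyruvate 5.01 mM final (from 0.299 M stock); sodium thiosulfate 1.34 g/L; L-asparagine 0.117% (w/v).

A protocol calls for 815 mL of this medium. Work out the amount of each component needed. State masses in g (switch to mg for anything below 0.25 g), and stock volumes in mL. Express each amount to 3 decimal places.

L-glutamine 1.644 g; ammonium chloride 32.111 mL; sodium pyruvate 13.656 mL; sodium thiosulfate 1.092 g; L-asparagine 0.954 g

Target volume = 815 mL = 0.815 L.
L-glutamine: 13.8 mmol/L × 146.15 g/mol × 0.815 L ÷ 1000 = 1.644 g
ammonium chloride: V = C2·V2/C1 = 78.8 mM × 815 mL ÷ 2000 mM = 32.111 mL
sodium pyruvate: C1V1 = C2V2 → 5.01 mM × 815 mL ÷ 299 mM = 13.656 mL
sodium thiosulfate: 1.34 g/L × 0.815 L = 1.092 g
L-asparagine: 0.117% w/v = 1.17 g/L → 1.17 × 0.815 L = 0.954 g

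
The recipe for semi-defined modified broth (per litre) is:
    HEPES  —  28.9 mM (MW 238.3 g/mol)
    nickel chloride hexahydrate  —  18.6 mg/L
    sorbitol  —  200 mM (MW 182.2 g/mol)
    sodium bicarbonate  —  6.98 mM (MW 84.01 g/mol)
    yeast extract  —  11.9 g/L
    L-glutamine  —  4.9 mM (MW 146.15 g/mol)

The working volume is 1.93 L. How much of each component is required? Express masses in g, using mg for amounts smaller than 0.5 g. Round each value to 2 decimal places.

HEPES 13.29 g; nickel chloride hexahydrate 35.90 mg; sorbitol 70.33 g; sodium bicarbonate 1.13 g; yeast extract 22.97 g; L-glutamine 1.38 g

Working volume: 1.93 L.
HEPES: 28.9 mmol/L × 238.3 g/mol × 1.93 L ÷ 1000 = 13.29 g
nickel chloride hexahydrate: 18.6 mg/L × 1.93 L = 35.90 mg
sorbitol: 200 mmol/L × 182.2 g/mol × 1.93 L ÷ 1000 = 70.33 g
sodium bicarbonate: 6.98 mmol/L × 84.01 g/mol × 1.93 L ÷ 1000 = 1.13 g
yeast extract: 11.9 g/L × 1.93 L = 22.97 g
L-glutamine: 4.9 mmol/L × 146.15 g/mol × 1.93 L ÷ 1000 = 1.38 g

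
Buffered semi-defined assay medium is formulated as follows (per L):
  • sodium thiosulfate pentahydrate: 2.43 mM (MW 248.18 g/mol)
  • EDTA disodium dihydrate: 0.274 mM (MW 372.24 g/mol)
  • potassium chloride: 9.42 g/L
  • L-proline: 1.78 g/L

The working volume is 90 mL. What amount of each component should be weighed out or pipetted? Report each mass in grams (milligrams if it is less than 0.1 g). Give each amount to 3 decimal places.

Working volume: 90 mL = 0.09 L.
sodium thiosulfate pentahydrate: 2.43 mmol/L × 248.18 mg/mmol × 0.09 L = 54.277 mg
EDTA disodium dihydrate: 0.274 mmol/L × 372.24 mg/mmol × 0.09 L = 9.179 mg
potassium chloride: 9.42 g/L × 0.09 L = 0.848 g
L-proline: 1.78 g/L × 0.09 L = 0.160 g

sodium thiosulfate pentahydrate 54.277 mg; EDTA disodium dihydrate 9.179 mg; potassium chloride 0.848 g; L-proline 0.160 g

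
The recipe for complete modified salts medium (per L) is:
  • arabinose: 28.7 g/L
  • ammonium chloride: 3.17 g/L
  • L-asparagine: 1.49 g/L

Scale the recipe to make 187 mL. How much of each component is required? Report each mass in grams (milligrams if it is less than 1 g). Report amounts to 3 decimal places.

arabinose 5.367 g; ammonium chloride 592.790 mg; L-asparagine 278.630 mg

Working volume: 187 mL = 0.187 L.
arabinose: 28.7 g/L × 0.187 L = 5.367 g
ammonium chloride: 3.17 g/L × 0.187 L = 0.59279 g = 592.790 mg
L-asparagine: 1.49 g/L × 0.187 L = 0.27863 g = 278.630 mg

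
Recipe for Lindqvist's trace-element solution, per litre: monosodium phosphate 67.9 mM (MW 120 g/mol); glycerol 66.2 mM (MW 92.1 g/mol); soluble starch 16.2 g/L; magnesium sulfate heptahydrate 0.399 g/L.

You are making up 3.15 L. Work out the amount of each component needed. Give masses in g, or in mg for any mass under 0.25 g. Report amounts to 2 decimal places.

monosodium phosphate 25.67 g; glycerol 19.21 g; soluble starch 51.03 g; magnesium sulfate heptahydrate 1.26 g

Scale factor relative to 1 L: 3.15.
monosodium phosphate: 67.9 mmol/L × 120 g/mol × 3.15 L ÷ 1000 = 25.67 g
glycerol: 66.2 mmol/L × 92.1 g/mol × 3.15 L ÷ 1000 = 19.21 g
soluble starch: 16.2 g/L × 3.15 L = 51.03 g
magnesium sulfate heptahydrate: 0.399 g/L × 3.15 L = 1.26 g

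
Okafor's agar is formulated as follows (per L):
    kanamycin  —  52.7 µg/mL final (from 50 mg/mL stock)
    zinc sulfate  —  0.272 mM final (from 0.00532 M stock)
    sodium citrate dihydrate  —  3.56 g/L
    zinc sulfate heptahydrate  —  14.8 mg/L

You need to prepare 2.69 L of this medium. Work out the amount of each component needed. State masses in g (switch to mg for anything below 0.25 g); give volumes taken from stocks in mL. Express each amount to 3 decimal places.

Working volume: 2.69 L.
kanamycin: dilute stock: 52.7 µg/mL × 2690 mL ÷ 50000 µg/mL = 2.835 mL
zinc sulfate: C1V1 = C2V2 → 0.272 mM × 2690 mL ÷ 5.32 mM = 137.534 mL
sodium citrate dihydrate: 3.56 g/L × 2.69 L = 9.576 g
zinc sulfate heptahydrate: 14.8 mg/L × 2.69 L = 39.812 mg

kanamycin 2.835 mL; zinc sulfate 137.534 mL; sodium citrate dihydrate 9.576 g; zinc sulfate heptahydrate 39.812 mg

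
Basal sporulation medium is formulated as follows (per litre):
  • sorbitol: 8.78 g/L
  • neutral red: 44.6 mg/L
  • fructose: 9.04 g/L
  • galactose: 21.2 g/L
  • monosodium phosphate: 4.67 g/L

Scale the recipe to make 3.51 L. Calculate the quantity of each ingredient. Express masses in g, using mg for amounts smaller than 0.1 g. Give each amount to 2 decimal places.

sorbitol 30.82 g; neutral red 0.16 g; fructose 31.73 g; galactose 74.41 g; monosodium phosphate 16.39 g

Scale factor relative to 1 L: 3.51.
sorbitol: 8.78 g/L × 3.51 L = 30.82 g
neutral red: 44.6 mg/L × 3.51 L = 156.546 mg = 0.16 g
fructose: 9.04 g/L × 3.51 L = 31.73 g
galactose: 21.2 g/L × 3.51 L = 74.41 g
monosodium phosphate: 4.67 g/L × 3.51 L = 16.39 g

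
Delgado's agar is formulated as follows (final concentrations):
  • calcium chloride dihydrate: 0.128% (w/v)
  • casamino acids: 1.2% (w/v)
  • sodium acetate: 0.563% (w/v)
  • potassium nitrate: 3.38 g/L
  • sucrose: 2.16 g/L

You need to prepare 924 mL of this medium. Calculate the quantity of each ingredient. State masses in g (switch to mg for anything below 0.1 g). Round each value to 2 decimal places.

Working volume: 924 mL = 0.924 L.
calcium chloride dihydrate: 0.128 g per 100 mL × 924 mL ÷ 100 = 1.18 g
casamino acids: 1.2 g per 100 mL × 924 mL ÷ 100 = 11.09 g
sodium acetate: 0.563% w/v = 5.63 g/L → 5.63 × 0.924 L = 5.20 g
potassium nitrate: 3.38 g/L × 0.924 L = 3.12 g
sucrose: 2.16 g/L × 0.924 L = 2.00 g

calcium chloride dihydrate 1.18 g; casamino acids 11.09 g; sodium acetate 5.20 g; potassium nitrate 3.12 g; sucrose 2.00 g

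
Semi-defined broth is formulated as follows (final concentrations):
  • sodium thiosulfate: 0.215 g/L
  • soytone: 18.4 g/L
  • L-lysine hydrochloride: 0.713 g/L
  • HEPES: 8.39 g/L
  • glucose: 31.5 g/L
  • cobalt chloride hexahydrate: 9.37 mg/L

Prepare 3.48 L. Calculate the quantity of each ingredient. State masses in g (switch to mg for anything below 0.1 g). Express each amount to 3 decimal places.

sodium thiosulfate 0.748 g; soytone 64.032 g; L-lysine hydrochloride 2.481 g; HEPES 29.197 g; glucose 109.620 g; cobalt chloride hexahydrate 32.608 mg

Scale factor relative to 1 L: 3.48.
sodium thiosulfate: 0.215 g/L × 3.48 L = 0.748 g
soytone: 18.4 g/L × 3.48 L = 64.032 g
L-lysine hydrochloride: 0.713 g/L × 3.48 L = 2.481 g
HEPES: 8.39 g/L × 3.48 L = 29.197 g
glucose: 31.5 g/L × 3.48 L = 109.620 g
cobalt chloride hexahydrate: 9.37 mg/L × 3.48 L = 32.608 mg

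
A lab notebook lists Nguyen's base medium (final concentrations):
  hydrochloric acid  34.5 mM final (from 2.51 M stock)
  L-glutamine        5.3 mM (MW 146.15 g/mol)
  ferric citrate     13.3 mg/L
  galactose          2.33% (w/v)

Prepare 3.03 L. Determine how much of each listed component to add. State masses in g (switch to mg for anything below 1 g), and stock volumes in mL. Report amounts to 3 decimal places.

hydrochloric acid 41.647 mL; L-glutamine 2.347 g; ferric citrate 40.299 mg; galactose 70.599 g

Scale factor relative to 1 L: 3.03.
hydrochloric acid: dilute stock: 34.5 mM × 3030 mL ÷ 2510 mM = 41.647 mL
L-glutamine: 5.3 mmol/L × 146.15 g/mol × 3.03 L ÷ 1000 = 2.347 g
ferric citrate: 13.3 mg/L × 3.03 L = 40.299 mg
galactose: 2.33% w/v = 23.3 g/L → 23.3 × 3.03 L = 70.599 g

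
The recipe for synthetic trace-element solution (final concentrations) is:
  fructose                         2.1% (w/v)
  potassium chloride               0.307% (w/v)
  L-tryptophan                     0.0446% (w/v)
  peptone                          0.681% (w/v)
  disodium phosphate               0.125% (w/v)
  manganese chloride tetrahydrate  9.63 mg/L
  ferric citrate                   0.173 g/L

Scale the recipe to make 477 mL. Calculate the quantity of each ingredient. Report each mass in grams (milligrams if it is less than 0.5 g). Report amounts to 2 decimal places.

Working volume: 477 mL = 0.477 L.
fructose: 2.1% w/v = 21 g/L → 21 × 0.477 L = 10.02 g
potassium chloride: 0.307 g per 100 mL × 477 mL ÷ 100 = 1.46 g
L-tryptophan: 0.0446% w/v = 0.446 g/L → 0.446 × 0.477 L = 0.212742 g = 212.74 mg
peptone: 0.681% w/v = 6.81 g/L → 6.81 × 0.477 L = 3.25 g
disodium phosphate: 0.125% w/v = 1.25 g/L → 1.25 × 0.477 L = 0.60 g
manganese chloride tetrahydrate: 9.63 mg/L × 0.477 L = 4.59 mg
ferric citrate: 0.173 g/L × 0.477 L = 0.082521 g = 82.52 mg

fructose 10.02 g; potassium chloride 1.46 g; L-tryptophan 212.74 mg; peptone 3.25 g; disodium phosphate 0.60 g; manganese chloride tetrahydrate 4.59 mg; ferric citrate 82.52 mg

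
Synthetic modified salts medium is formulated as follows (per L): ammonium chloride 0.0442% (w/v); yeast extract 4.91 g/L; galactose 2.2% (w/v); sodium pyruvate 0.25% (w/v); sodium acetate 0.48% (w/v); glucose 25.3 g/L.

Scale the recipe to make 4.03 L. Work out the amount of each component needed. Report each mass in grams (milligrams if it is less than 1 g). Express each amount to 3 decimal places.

Working volume: 4.03 L.
ammonium chloride: 0.0442 g per 100 mL × 4030 mL ÷ 100 = 1.781 g
yeast extract: 4.91 g/L × 4.03 L = 19.787 g
galactose: 2.2 g per 100 mL × 4030 mL ÷ 100 = 88.660 g
sodium pyruvate: 0.25 g per 100 mL × 4030 mL ÷ 100 = 10.075 g
sodium acetate: 0.48 g per 100 mL × 4030 mL ÷ 100 = 19.344 g
glucose: 25.3 g/L × 4.03 L = 101.959 g

ammonium chloride 1.781 g; yeast extract 19.787 g; galactose 88.660 g; sodium pyruvate 10.075 g; sodium acetate 19.344 g; glucose 101.959 g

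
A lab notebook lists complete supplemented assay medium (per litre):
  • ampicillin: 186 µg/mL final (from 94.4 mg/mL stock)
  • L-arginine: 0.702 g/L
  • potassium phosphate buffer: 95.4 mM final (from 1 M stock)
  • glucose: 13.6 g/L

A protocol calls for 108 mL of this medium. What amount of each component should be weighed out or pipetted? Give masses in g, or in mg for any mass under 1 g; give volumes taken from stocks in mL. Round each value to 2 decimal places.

Working volume: 108 mL = 0.108 L.
ampicillin: dilute stock: 186 µg/mL × 108 mL ÷ 94400 µg/mL = 0.21 mL
L-arginine: 0.702 g/L × 0.108 L = 0.075816 g = 75.82 mg
potassium phosphate buffer: C1V1 = C2V2 → 95.4 mM × 108 mL ÷ 1000 mM = 10.30 mL
glucose: 13.6 g/L × 0.108 L = 1.47 g

ampicillin 0.21 mL; L-arginine 75.82 mg; potassium phosphate buffer 10.30 mL; glucose 1.47 g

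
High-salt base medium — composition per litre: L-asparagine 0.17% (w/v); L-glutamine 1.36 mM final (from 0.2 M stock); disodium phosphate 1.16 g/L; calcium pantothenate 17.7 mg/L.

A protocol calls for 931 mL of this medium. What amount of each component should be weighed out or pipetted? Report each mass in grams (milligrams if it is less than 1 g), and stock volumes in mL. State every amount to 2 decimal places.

L-asparagine 1.58 g; L-glutamine 6.33 mL; disodium phosphate 1.08 g; calcium pantothenate 16.48 mg

Target volume = 931 mL = 0.931 L.
L-asparagine: 0.17% w/v = 1.7 g/L → 1.7 × 0.931 L = 1.58 g
L-glutamine: dilute stock: 1.36 mM × 931 mL ÷ 200 mM = 6.33 mL
disodium phosphate: 1.16 g/L × 0.931 L = 1.08 g
calcium pantothenate: 17.7 mg/L × 0.931 L = 16.48 mg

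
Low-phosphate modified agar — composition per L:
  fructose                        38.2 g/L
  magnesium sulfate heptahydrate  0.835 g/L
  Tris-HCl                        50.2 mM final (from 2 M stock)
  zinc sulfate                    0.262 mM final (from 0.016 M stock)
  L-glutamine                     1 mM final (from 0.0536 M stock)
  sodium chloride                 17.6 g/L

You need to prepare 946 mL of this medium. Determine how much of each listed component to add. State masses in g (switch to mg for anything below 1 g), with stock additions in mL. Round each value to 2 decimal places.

Working volume: 946 mL = 0.946 L.
fructose: 38.2 g/L × 0.946 L = 36.14 g
magnesium sulfate heptahydrate: 0.835 g/L × 0.946 L = 0.78991 g = 789.91 mg
Tris-HCl: dilute stock: 50.2 mM × 946 mL ÷ 2000 mM = 23.74 mL
zinc sulfate: dilute stock: 0.262 mM × 946 mL ÷ 16 mM = 15.49 mL
L-glutamine: dilute stock: 1 mM × 946 mL ÷ 53.6 mM = 17.65 mL
sodium chloride: 17.6 g/L × 0.946 L = 16.65 g

fructose 36.14 g; magnesium sulfate heptahydrate 789.91 mg; Tris-HCl 23.74 mL; zinc sulfate 15.49 mL; L-glutamine 17.65 mL; sodium chloride 16.65 g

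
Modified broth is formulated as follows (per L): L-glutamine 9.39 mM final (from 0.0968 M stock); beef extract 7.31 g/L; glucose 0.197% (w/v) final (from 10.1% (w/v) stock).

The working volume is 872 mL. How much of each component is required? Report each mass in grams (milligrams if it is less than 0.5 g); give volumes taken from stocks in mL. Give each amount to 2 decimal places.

L-glutamine 84.59 mL; beef extract 6.37 g; glucose 17.01 mL

Working volume: 872 mL = 0.872 L.
L-glutamine: dilute stock: 9.39 mM × 872 mL ÷ 96.8 mM = 84.59 mL
beef extract: 7.31 g/L × 0.872 L = 6.37 g
glucose: dilute stock: 0.197% ÷ 10.1% × 872 mL = 17.01 mL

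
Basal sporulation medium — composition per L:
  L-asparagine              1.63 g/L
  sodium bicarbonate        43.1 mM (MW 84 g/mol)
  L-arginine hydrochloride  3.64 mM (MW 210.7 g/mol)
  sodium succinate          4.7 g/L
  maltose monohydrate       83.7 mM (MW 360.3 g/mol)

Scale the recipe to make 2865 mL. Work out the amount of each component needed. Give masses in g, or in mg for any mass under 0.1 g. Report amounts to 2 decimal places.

L-asparagine 4.67 g; sodium bicarbonate 10.37 g; L-arginine hydrochloride 2.20 g; sodium succinate 13.47 g; maltose monohydrate 86.40 g

Scale factor relative to 1 L: 2.865.
L-asparagine: 1.63 g/L × 2.865 L = 4.67 g
sodium bicarbonate: 43.1 mmol/L × 84 g/mol × 2.865 L ÷ 1000 = 10.37 g
L-arginine hydrochloride: 3.64 mmol/L × 210.7 g/mol × 2.865 L ÷ 1000 = 2.20 g
sodium succinate: 4.7 g/L × 2.865 L = 13.47 g
maltose monohydrate: 83.7 mmol/L × 360.3 g/mol × 2.865 L ÷ 1000 = 86.40 g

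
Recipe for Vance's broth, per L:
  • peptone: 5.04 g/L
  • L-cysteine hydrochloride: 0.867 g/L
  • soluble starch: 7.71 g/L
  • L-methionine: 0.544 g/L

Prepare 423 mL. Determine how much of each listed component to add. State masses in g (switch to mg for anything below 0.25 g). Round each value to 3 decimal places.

peptone 2.132 g; L-cysteine hydrochloride 0.367 g; soluble starch 3.261 g; L-methionine 230.112 mg

Scale factor relative to 1 L: 0.423.
peptone: 5.04 g/L × 0.423 L = 2.132 g
L-cysteine hydrochloride: 0.867 g/L × 0.423 L = 0.367 g
soluble starch: 7.71 g/L × 0.423 L = 3.261 g
L-methionine: 0.544 g/L × 0.423 L = 0.230112 g = 230.112 mg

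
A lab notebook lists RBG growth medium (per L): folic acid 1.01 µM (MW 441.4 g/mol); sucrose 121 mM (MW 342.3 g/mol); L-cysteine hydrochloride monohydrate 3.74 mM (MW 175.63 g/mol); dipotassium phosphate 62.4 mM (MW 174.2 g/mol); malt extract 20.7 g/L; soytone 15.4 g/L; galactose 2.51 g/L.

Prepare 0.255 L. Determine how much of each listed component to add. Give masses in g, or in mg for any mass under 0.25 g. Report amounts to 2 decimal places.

folic acid 0.11 mg; sucrose 10.56 g; L-cysteine hydrochloride monohydrate 167.50 mg; dipotassium phosphate 2.77 g; malt extract 5.28 g; soytone 3.93 g; galactose 0.64 g

Working volume: 0.255 L.
folic acid: 1.01 µmol/L × 441.4 g/mol × 0.255 L ÷ 1000 = 0.11 mg
sucrose: 121 mmol/L × 342.3 g/mol × 0.255 L ÷ 1000 = 10.56 g
L-cysteine hydrochloride monohydrate: 3.74 mmol/L × 175.63 mg/mmol × 0.255 L = 167.50 mg
dipotassium phosphate: 62.4 mmol/L × 174.2 g/mol × 0.255 L ÷ 1000 = 2.77 g
malt extract: 20.7 g/L × 0.255 L = 5.28 g
soytone: 15.4 g/L × 0.255 L = 3.93 g
galactose: 2.51 g/L × 0.255 L = 0.64 g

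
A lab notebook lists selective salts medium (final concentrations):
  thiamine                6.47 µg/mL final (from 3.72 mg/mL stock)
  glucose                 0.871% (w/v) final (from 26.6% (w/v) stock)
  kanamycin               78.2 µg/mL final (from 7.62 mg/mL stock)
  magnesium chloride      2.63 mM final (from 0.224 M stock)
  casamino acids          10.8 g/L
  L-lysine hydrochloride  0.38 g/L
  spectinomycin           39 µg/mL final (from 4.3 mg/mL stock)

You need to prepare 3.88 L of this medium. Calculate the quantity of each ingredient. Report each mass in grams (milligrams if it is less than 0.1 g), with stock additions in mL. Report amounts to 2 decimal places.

Working volume: 3.88 L.
thiamine: V = C2·V2/C1 = 6.47 µg/mL × 3880 mL ÷ 3720 µg/mL = 6.75 mL
glucose: C1V1 = C2V2 → 0.871% ÷ 26.6% × 3880 mL = 127.05 mL
kanamycin: C1V1 = C2V2 → 78.2 µg/mL × 3880 mL ÷ 7620 µg/mL = 39.82 mL
magnesium chloride: V = C2·V2/C1 = 2.63 mM × 3880 mL ÷ 224 mM = 45.56 mL
casamino acids: 10.8 g/L × 3.88 L = 41.90 g
L-lysine hydrochloride: 0.38 g/L × 3.88 L = 1.47 g
spectinomycin: V = C2·V2/C1 = 39 µg/mL × 3880 mL ÷ 4300 µg/mL = 35.19 mL

thiamine 6.75 mL; glucose 127.05 mL; kanamycin 39.82 mL; magnesium chloride 45.56 mL; casamino acids 41.90 g; L-lysine hydrochloride 1.47 g; spectinomycin 35.19 mL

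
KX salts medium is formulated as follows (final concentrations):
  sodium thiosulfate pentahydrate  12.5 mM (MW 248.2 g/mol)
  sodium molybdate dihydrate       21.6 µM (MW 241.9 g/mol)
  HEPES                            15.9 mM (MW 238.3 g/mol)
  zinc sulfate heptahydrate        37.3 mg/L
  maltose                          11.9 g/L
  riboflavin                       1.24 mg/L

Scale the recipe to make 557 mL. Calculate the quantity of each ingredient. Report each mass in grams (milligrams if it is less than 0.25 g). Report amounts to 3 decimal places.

sodium thiosulfate pentahydrate 1.728 g; sodium molybdate dihydrate 2.910 mg; HEPES 2.110 g; zinc sulfate heptahydrate 20.776 mg; maltose 6.628 g; riboflavin 0.691 mg

Scale factor relative to 1 L: 0.557.
sodium thiosulfate pentahydrate: 12.5 mmol/L × 248.2 g/mol × 0.557 L ÷ 1000 = 1.728 g
sodium molybdate dihydrate: 21.6 µmol/L × 241.9 g/mol × 0.557 L ÷ 1000 = 2.910 mg
HEPES: 15.9 mmol/L × 238.3 g/mol × 0.557 L ÷ 1000 = 2.110 g
zinc sulfate heptahydrate: 37.3 mg/L × 0.557 L = 20.776 mg
maltose: 11.9 g/L × 0.557 L = 6.628 g
riboflavin: 1.24 mg/L × 0.557 L = 0.691 mg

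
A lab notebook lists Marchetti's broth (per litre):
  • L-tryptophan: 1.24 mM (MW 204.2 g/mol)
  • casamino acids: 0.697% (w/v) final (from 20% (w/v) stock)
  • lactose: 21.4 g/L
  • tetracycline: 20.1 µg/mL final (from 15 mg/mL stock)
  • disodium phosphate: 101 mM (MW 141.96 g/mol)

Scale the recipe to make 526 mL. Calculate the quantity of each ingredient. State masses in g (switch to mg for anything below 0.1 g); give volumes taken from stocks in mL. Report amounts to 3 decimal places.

Target volume = 526 mL = 0.526 L.
L-tryptophan: 1.24 mmol/L × 204.2 g/mol × 0.526 L ÷ 1000 = 0.133 g
casamino acids: dilute stock: 0.697% ÷ 20% × 526 mL = 18.331 mL
lactose: 21.4 g/L × 0.526 L = 11.256 g
tetracycline: dilute stock: 20.1 µg/mL × 526 mL ÷ 15000 µg/mL = 0.705 mL
disodium phosphate: 101 mmol/L × 141.96 g/mol × 0.526 L ÷ 1000 = 7.542 g

L-tryptophan 0.133 g; casamino acids 18.331 mL; lactose 11.256 g; tetracycline 0.705 mL; disodium phosphate 7.542 g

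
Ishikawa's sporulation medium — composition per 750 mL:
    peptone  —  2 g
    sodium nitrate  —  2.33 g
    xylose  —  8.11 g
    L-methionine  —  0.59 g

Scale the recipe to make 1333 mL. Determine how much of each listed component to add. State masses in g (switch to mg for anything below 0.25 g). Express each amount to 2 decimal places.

Scale factor = 1333 mL / 750 mL = 1.77733.
peptone: 2 g × (1333 mL / 750 mL) = 3.55 g
sodium nitrate: 2.33 g × (1333 mL / 750 mL) = 4.14 g
xylose: 8.11 g × (1333 mL / 750 mL) = 14.41 g
L-methionine: 0.59 g × (1333 mL / 750 mL) = 1.05 g

peptone 3.55 g; sodium nitrate 4.14 g; xylose 14.41 g; L-methionine 1.05 g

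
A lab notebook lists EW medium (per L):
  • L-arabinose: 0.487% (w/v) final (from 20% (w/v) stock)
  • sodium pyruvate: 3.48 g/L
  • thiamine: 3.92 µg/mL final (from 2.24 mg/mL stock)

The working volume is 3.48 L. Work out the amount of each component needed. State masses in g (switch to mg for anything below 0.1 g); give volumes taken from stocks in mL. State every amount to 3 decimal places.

Working volume: 3.48 L.
L-arabinose: C1V1 = C2V2 → 0.487% ÷ 20% × 3480 mL = 84.738 mL
sodium pyruvate: 3.48 g/L × 3.48 L = 12.110 g
thiamine: C1V1 = C2V2 → 3.92 µg/mL × 3480 mL ÷ 2240 µg/mL = 6.090 mL

L-arabinose 84.738 mL; sodium pyruvate 12.110 g; thiamine 6.090 mL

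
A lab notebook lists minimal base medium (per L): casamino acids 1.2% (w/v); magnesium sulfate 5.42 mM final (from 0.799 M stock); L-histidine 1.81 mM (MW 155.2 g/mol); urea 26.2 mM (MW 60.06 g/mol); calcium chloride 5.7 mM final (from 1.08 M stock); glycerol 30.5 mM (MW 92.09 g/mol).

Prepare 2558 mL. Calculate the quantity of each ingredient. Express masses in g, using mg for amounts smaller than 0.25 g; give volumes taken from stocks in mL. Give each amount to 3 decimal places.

casamino acids 30.696 g; magnesium sulfate 17.352 mL; L-histidine 0.719 g; urea 4.025 g; calcium chloride 13.501 mL; glycerol 7.185 g

Working volume: 2558 mL = 2.558 L.
casamino acids: 1.2 g per 100 mL × 2558 mL ÷ 100 = 30.696 g
magnesium sulfate: V = C2·V2/C1 = 5.42 mM × 2558 mL ÷ 799 mM = 17.352 mL
L-histidine: 1.81 mmol/L × 155.2 g/mol × 2.558 L ÷ 1000 = 0.719 g
urea: 26.2 mmol/L × 60.06 g/mol × 2.558 L ÷ 1000 = 4.025 g
calcium chloride: dilute stock: 5.7 mM × 2558 mL ÷ 1080 mM = 13.501 mL
glycerol: 30.5 mmol/L × 92.09 g/mol × 2.558 L ÷ 1000 = 7.185 g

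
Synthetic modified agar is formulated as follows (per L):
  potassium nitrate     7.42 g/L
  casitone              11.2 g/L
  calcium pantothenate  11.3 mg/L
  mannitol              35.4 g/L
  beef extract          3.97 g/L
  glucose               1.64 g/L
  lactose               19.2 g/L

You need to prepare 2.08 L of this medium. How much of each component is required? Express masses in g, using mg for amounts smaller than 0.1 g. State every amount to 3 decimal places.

potassium nitrate 15.434 g; casitone 23.296 g; calcium pantothenate 23.504 mg; mannitol 73.632 g; beef extract 8.258 g; glucose 3.411 g; lactose 39.936 g

Working volume: 2.08 L.
potassium nitrate: 7.42 g/L × 2.08 L = 15.434 g
casitone: 11.2 g/L × 2.08 L = 23.296 g
calcium pantothenate: 11.3 mg/L × 2.08 L = 23.504 mg
mannitol: 35.4 g/L × 2.08 L = 73.632 g
beef extract: 3.97 g/L × 2.08 L = 8.258 g
glucose: 1.64 g/L × 2.08 L = 3.411 g
lactose: 19.2 g/L × 2.08 L = 39.936 g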